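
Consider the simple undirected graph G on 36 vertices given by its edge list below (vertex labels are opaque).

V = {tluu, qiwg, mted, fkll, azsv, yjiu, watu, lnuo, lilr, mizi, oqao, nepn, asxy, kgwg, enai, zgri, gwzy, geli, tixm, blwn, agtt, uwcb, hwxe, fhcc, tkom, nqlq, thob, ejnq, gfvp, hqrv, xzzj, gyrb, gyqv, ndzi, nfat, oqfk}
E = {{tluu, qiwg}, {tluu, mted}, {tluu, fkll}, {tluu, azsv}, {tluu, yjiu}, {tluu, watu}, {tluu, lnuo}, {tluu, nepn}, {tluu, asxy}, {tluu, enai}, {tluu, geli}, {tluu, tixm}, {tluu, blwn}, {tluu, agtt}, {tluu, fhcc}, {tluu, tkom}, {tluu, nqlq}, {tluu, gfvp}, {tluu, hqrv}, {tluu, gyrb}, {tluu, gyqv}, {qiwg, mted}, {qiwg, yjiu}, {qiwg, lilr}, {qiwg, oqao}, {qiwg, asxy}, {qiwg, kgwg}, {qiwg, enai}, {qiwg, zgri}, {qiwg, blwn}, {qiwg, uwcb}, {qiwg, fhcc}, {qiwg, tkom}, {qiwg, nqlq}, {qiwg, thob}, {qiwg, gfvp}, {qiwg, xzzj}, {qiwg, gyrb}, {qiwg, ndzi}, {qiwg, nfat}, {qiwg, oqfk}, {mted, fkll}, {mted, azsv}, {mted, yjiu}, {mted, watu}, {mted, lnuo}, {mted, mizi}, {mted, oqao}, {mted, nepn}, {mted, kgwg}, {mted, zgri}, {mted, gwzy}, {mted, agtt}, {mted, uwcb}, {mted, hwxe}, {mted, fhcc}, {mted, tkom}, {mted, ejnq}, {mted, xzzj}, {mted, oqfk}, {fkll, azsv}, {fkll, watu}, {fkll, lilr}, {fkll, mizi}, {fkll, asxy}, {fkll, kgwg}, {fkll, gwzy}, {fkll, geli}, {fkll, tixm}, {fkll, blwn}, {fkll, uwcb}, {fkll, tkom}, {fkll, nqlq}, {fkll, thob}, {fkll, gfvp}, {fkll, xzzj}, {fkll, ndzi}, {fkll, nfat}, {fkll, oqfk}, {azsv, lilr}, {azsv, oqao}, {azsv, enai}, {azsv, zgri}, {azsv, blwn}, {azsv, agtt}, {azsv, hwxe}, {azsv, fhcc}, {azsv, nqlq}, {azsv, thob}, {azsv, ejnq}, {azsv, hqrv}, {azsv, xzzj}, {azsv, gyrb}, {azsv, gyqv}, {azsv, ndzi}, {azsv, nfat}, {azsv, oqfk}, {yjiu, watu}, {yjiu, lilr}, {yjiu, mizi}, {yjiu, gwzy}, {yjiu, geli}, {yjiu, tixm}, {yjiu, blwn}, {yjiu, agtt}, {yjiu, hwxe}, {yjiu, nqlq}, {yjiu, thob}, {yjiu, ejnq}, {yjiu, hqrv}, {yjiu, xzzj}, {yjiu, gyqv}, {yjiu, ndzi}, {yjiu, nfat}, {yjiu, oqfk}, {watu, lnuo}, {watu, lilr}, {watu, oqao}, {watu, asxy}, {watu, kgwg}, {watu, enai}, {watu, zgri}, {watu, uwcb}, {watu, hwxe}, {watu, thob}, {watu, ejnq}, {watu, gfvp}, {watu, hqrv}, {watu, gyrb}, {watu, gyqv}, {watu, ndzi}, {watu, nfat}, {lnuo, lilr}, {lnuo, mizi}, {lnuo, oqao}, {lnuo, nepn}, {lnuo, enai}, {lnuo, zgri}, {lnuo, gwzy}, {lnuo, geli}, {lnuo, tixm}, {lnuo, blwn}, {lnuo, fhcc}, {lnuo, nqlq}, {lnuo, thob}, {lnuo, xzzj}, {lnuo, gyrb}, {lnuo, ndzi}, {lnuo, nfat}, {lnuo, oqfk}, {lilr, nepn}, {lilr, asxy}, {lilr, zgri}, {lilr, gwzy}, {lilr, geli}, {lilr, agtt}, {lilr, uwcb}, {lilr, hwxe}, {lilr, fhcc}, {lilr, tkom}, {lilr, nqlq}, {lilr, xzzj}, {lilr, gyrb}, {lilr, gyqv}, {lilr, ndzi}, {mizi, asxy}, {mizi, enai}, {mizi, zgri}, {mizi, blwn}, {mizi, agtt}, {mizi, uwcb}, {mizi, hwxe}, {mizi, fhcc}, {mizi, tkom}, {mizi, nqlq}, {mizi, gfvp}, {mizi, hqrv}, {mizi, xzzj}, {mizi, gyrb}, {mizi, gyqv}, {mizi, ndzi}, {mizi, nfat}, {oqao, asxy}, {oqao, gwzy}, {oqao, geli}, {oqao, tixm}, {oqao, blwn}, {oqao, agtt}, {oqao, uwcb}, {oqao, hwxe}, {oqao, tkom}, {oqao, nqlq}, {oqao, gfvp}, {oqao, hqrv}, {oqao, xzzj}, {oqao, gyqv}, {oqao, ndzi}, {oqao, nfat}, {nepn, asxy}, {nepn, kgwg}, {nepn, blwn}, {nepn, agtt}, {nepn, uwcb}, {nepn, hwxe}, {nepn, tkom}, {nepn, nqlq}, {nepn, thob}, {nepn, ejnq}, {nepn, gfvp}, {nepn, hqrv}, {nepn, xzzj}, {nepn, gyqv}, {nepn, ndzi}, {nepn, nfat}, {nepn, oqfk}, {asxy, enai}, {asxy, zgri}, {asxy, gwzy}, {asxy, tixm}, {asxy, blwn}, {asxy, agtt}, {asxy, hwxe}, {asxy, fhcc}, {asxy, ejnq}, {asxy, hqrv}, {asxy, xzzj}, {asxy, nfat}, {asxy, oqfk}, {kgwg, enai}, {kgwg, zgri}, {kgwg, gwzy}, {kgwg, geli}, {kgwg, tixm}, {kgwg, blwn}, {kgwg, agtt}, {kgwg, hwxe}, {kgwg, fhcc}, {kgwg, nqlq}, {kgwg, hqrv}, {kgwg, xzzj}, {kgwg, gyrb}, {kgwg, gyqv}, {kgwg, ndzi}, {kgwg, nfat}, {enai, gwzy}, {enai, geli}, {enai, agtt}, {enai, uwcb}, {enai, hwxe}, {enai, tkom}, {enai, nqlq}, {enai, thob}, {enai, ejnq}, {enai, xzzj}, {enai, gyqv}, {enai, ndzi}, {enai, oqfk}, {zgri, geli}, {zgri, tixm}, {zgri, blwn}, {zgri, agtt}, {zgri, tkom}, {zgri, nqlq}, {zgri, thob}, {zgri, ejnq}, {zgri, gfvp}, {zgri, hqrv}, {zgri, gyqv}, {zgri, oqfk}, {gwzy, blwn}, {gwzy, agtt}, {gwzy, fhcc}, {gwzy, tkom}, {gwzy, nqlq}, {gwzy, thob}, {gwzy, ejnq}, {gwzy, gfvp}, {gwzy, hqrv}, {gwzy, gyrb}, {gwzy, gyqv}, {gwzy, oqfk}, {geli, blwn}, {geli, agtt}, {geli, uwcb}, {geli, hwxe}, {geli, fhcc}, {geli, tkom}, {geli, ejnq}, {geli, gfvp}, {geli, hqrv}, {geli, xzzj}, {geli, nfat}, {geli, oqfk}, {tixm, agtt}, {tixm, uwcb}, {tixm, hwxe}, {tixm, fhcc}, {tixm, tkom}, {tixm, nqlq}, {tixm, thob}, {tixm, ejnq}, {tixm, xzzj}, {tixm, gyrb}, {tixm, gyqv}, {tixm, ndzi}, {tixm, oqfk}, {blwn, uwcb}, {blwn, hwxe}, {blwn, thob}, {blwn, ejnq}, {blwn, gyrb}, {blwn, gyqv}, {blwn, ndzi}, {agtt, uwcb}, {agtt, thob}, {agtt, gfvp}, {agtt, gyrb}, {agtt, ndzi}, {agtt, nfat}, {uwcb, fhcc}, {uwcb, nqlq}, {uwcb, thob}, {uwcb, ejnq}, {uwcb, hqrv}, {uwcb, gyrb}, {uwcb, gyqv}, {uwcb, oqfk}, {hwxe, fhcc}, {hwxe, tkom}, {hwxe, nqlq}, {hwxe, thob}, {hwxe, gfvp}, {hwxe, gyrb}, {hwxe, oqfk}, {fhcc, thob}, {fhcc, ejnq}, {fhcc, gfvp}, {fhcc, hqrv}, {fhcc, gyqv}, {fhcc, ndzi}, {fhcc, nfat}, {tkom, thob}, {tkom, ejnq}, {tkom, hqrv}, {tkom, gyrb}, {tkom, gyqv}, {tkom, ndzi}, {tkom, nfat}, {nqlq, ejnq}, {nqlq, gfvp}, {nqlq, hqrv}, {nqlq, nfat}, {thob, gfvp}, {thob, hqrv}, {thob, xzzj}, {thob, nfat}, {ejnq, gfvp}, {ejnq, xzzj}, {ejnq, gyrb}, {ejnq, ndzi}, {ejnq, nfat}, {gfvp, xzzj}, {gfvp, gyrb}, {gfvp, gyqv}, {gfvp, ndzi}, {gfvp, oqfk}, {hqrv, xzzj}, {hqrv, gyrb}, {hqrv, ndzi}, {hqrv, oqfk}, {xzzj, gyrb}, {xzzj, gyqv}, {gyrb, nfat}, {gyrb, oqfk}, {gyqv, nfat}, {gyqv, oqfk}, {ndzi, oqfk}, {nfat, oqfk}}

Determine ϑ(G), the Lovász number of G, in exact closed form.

deg(yjiu) = 21; N(yjiu) = {tluu, qiwg, mted, watu, lilr, mizi, gwzy, geli, tixm, blwn, agtt, hwxe, nqlq, thob, ejnq, hqrv, xzzj, gyqv, ndzi, nfat, oqfk}.
deg(enai) = 21; N(enai) = {tluu, qiwg, azsv, watu, lnuo, mizi, asxy, kgwg, gwzy, geli, agtt, uwcb, hwxe, tkom, nqlq, thob, ejnq, xzzj, gyqv, ndzi, oqfk}.
Vertex nfat has 21 neighbors: qiwg, fkll, azsv, yjiu, watu, lnuo, mizi, oqao, nepn, asxy, kgwg, geli, agtt, fhcc, tkom, nqlq, thob, ejnq, gyrb, gyqv, oqfk.
deg(hqrv) = 21; N(hqrv) = {tluu, azsv, yjiu, watu, mizi, oqao, nepn, asxy, kgwg, zgri, gwzy, geli, uwcb, fhcc, tkom, nqlq, thob, xzzj, gyrb, ndzi, oqfk}.
Regular of degree 21 on 36 vertices: Kneser-type, 2-subsets of [9].
A has 3 distinct eigenvalues ≈ [21.0, 1.0, -6.0].
λ_max=21, λ_min=-6; ϑ = −36·λ_min/(λ_max−λ_min) = 8.
ϑ(G) ≈ 8.00000.

8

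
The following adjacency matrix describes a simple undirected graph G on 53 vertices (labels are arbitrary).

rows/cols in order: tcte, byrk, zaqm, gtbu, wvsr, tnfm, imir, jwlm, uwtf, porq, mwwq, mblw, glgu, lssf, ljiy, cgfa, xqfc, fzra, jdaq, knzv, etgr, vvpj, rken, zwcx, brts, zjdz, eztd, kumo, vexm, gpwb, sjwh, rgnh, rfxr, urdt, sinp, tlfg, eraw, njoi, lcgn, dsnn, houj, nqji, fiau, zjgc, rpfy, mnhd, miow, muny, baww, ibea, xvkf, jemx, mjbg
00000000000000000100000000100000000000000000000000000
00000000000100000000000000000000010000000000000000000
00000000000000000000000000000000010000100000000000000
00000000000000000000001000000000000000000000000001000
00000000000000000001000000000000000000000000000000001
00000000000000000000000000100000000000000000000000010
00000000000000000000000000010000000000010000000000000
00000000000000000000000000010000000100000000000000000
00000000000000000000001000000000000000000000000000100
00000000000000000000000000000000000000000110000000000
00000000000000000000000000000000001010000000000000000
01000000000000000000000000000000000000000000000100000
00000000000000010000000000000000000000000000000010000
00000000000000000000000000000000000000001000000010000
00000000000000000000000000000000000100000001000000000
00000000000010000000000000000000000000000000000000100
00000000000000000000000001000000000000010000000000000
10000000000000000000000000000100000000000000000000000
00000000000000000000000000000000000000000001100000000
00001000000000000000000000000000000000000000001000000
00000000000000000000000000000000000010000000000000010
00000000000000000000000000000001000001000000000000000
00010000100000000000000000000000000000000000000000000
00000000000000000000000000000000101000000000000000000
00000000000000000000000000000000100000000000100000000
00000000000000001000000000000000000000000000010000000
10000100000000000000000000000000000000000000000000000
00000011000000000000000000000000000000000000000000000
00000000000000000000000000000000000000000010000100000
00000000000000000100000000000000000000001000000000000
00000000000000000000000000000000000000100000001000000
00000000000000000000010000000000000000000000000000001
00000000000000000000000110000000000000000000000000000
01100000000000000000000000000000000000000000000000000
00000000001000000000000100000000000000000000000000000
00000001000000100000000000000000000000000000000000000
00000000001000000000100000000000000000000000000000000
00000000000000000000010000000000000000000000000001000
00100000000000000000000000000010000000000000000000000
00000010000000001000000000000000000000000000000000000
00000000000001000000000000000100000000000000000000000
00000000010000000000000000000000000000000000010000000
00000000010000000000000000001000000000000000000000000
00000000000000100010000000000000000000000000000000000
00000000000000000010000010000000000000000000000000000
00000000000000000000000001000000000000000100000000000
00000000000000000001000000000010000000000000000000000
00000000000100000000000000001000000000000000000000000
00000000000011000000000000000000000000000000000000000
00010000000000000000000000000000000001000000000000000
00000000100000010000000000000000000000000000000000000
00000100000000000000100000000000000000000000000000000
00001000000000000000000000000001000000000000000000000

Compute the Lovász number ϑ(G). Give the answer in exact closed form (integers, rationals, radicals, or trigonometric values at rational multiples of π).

deg(zaqm) = 2; N(zaqm) = {urdt, lcgn}.
deg(rgnh) = 2; N(rgnh) = {vvpj, mjbg}.
N(uwtf) = {rken, xvkf}, |N(uwtf)| = 2.
N(fzra) = {tcte, gpwb}, |N(fzra)| = 2.
Regular of degree 2 on 53 vertices: a single 53-cycle (edge-transitive).
A has 27 distinct eigenvalues ≈ [2.0, 1.986, 1.944, 1.875, 1.779, 1.659, 1.515, 1.35, 1.166, 0.966, 0.752, 0.527, 0.295, 0.059, -0.178, -0.412, -0.641, -0.86, -1.068, -1.26, -1.435, -1.59, -1.722, -1.83, -1.913, -1.968, -1.996].
With N=53: ϑ(G) = 53·(-(-1)*2*cos(pi/53))/(2−(-2*cos(pi/53))) = 53*cos(pi/53)/(cos(pi/53) + 1).
Numerically 26.47671.
α=26, χ(Ḡ)=27; ϑ=53*cos(pi/53)/(cos(pi/53) + 1) lies between (both strict).

53*cos(pi/53)/(cos(pi/53) + 1)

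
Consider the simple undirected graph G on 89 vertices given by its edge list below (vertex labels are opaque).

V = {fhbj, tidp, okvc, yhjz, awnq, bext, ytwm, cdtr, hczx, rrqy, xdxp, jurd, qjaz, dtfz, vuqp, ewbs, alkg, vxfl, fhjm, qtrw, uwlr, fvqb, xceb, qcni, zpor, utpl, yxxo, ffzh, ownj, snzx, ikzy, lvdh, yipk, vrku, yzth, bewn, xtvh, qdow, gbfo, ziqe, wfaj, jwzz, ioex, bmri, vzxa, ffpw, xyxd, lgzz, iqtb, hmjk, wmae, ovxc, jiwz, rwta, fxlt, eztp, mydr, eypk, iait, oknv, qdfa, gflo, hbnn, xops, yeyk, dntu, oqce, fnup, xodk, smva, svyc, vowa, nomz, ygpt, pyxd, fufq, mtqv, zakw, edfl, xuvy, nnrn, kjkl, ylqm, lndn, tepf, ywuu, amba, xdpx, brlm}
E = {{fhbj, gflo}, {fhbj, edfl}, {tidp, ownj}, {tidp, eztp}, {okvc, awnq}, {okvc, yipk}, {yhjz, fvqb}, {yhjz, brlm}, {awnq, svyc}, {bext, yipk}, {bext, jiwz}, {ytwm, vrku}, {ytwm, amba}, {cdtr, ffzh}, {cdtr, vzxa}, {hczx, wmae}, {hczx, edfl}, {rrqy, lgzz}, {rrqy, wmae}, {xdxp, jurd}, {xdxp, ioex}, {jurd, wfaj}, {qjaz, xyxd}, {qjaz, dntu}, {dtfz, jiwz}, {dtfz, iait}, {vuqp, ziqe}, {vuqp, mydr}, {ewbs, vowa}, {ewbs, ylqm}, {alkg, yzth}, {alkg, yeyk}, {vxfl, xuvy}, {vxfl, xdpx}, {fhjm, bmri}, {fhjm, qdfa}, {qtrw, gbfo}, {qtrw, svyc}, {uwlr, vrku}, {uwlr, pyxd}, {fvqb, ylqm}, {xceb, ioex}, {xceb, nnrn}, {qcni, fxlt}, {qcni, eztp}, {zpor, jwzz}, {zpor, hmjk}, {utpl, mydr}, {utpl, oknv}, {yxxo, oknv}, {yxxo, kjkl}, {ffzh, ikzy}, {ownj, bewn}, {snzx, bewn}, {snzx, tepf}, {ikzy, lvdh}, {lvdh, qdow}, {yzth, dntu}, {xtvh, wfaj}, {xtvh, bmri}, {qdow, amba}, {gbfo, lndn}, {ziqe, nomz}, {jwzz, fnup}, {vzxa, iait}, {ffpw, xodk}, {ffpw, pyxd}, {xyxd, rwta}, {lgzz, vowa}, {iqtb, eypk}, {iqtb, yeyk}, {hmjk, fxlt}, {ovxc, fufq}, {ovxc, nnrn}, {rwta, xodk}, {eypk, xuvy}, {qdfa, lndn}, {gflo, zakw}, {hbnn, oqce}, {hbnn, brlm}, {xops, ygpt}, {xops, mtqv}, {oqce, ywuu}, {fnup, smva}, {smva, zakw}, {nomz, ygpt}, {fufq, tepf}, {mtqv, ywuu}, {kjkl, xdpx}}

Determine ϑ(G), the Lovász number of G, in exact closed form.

Vertex jwzz has 2 neighbors: zpor, fnup.
deg(fhbj) = 2; N(fhbj) = {gflo, edfl}.
deg(qjaz) = 2; N(qjaz) = {xyxd, dntu}.
Vertex ffzh has 2 neighbors: cdtr, ikzy.
2-regular, N=89; a single 89-cycle (edge-transitive).
The 45 distinct eigenvalues: [2.0, 1.995, 1.98, 1.955, 1.921, 1.877, 1.823, 1.761, 1.689, 1.61, 1.522, 1.427, 1.324, 1.215, 1.1, 0.98, 0.854, 0.724, 0.591, 0.455, 0.316, 0.176, 0.035, -0.106, -0.246, -0.386, -0.523, -0.658, -0.79, -0.917, -1.04, -1.158, -1.27, -1.376, -1.475, -1.567, -1.651, -1.726, -1.793, -1.851, -1.9, -1.939, -1.969, -1.989, -1.999].
ϑ = −N·λ_min/(λ_max−λ_min) = −89·(-2*cos(pi/89))/(2−(-2*cos(pi/89))) = 89*cos(pi/89)/(cos(pi/89) + 1).
= 44.486135317… (decimal).
44 ≤ 89*cos(pi/89)/(cos(pi/89) + 1) ≤ 45: both strict.

89*cos(pi/89)/(cos(pi/89) + 1)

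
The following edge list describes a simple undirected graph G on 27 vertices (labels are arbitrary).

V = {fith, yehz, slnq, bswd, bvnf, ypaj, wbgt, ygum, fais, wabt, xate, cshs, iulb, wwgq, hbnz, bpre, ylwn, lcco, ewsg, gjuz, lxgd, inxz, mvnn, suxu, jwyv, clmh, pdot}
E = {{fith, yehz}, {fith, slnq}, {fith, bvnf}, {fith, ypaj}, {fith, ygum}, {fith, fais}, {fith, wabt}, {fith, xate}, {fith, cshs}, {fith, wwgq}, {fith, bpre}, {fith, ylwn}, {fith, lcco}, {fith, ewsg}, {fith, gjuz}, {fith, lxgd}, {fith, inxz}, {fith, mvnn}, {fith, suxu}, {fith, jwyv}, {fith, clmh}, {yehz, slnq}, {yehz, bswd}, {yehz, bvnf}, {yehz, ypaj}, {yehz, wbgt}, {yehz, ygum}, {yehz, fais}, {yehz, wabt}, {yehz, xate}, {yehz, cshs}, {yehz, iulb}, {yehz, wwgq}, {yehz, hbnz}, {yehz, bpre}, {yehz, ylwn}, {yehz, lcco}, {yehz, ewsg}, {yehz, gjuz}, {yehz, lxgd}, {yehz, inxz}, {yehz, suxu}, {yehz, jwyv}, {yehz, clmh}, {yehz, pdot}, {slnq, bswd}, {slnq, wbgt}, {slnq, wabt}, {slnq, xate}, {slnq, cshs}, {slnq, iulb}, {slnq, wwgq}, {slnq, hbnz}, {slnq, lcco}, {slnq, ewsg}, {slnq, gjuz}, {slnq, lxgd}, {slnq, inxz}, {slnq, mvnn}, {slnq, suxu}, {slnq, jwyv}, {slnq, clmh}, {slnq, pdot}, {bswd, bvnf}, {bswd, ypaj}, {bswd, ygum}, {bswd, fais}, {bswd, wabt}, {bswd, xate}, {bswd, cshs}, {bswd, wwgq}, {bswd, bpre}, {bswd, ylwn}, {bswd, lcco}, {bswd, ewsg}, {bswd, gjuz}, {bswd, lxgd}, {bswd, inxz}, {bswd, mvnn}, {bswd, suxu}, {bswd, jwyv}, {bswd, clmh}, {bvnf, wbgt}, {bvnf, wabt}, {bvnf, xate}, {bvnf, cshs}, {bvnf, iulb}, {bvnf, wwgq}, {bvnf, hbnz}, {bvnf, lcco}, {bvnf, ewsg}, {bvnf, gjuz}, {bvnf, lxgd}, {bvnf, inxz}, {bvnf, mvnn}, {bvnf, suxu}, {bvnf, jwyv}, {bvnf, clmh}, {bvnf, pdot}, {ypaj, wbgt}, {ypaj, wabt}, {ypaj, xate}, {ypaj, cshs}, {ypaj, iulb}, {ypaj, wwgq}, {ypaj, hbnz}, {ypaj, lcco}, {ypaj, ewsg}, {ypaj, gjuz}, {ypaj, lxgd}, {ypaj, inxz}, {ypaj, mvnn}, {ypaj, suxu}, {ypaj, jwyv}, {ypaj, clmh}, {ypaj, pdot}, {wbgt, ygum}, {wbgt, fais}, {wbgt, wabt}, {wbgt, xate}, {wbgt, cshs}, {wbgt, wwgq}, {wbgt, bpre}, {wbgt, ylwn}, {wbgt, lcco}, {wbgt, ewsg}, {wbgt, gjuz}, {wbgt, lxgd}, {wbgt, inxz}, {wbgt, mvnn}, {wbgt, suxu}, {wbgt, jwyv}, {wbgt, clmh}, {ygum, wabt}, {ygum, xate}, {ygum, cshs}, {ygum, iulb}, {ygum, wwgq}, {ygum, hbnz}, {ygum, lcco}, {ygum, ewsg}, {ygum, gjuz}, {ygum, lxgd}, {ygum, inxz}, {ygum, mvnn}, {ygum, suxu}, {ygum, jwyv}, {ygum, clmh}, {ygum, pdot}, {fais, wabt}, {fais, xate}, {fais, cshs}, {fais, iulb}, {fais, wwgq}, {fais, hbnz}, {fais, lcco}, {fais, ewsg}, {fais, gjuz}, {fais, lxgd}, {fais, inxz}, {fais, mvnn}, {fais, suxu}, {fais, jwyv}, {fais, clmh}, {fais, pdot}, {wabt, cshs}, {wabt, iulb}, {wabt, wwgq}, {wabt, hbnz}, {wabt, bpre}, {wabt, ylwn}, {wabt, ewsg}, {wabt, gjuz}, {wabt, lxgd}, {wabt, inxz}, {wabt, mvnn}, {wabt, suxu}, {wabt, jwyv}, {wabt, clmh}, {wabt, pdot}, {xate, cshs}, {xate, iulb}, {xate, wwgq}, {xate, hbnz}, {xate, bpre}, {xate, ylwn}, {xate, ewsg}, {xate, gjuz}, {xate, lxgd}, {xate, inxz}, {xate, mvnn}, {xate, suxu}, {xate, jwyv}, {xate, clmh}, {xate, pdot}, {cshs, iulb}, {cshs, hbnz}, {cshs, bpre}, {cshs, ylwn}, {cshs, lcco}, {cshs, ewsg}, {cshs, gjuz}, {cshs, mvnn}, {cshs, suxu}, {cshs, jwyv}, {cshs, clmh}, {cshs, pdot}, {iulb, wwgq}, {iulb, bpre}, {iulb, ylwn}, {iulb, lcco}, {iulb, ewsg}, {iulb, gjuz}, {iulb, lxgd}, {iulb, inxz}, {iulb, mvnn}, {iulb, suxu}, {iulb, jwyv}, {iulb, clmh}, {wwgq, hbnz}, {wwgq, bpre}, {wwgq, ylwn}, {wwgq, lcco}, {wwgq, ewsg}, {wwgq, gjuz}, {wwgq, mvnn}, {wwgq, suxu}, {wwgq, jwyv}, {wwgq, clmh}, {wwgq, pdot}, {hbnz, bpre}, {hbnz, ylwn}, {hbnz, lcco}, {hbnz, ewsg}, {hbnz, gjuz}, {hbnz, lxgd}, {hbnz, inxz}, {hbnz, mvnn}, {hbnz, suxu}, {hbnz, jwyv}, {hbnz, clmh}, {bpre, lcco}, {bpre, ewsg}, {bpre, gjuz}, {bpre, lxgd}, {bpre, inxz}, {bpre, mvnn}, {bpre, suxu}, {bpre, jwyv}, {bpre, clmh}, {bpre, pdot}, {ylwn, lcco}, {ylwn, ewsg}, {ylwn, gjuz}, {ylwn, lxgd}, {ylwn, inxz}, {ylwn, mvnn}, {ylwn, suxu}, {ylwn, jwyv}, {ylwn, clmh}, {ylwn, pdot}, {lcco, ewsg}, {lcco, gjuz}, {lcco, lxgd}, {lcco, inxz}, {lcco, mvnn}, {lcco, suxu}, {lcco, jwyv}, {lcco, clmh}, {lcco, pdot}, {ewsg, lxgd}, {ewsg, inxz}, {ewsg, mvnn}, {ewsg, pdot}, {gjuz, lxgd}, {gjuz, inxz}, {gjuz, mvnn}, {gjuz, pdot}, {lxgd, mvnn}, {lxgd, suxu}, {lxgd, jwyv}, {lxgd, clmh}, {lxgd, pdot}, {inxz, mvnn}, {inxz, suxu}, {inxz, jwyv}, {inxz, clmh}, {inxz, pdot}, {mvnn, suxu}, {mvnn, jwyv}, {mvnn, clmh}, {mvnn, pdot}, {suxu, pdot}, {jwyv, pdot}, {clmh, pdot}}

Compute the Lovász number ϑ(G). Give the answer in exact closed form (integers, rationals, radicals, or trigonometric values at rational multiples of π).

7

Vertex jwyv has 22 neighbors: fith, yehz, slnq, bswd, bvnf, ypaj, wbgt, ygum, fais, wabt, xate, cshs, iulb, wwgq, hbnz, bpre, ylwn, lcco, lxgd, inxz, mvnn, pdot.
Vertex wwgq has 23 neighbors: fith, yehz, slnq, bswd, bvnf, ypaj, wbgt, ygum, fais, wabt, xate, iulb, hbnz, bpre, ylwn, lcco, ewsg, gjuz, mvnn, suxu, jwyv, clmh, pdot.
Vertex ygum has 20 neighbors: fith, yehz, bswd, wbgt, wabt, xate, cshs, iulb, wwgq, hbnz, lcco, ewsg, gjuz, lxgd, inxz, mvnn, suxu, jwyv, clmh, pdot.
Vertex yehz has 25 neighbors: fith, slnq, bswd, bvnf, ypaj, wbgt, ygum, fais, wabt, xate, cshs, iulb, wwgq, hbnz, bpre, ylwn, lcco, ewsg, gjuz, lxgd, inxz, suxu, jwyv, clmh, pdot.
G = K_{7,6,5,4,3,2}: α = 7 = χ(Ḡ), so ϑ = 7.
Numerically 7.00000.
Check 7 ≤ 7 ≤ 7: collapsed.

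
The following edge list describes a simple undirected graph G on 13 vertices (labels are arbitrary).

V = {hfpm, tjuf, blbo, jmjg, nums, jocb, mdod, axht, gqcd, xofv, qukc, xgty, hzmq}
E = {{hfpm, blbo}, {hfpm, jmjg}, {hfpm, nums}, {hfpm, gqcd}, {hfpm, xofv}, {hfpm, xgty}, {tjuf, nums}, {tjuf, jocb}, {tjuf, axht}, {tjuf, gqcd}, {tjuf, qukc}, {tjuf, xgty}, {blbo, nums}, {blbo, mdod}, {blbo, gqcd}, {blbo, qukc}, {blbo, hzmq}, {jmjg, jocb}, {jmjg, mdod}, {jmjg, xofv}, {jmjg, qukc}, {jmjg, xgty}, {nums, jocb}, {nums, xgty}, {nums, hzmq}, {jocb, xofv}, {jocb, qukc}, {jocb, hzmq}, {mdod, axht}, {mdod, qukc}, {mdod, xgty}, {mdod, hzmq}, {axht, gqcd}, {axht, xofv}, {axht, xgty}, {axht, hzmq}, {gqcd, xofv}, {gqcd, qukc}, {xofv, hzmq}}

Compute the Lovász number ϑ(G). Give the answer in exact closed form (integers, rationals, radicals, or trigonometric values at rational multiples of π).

sqrt(13)

N(xofv) = {hfpm, jmjg, jocb, axht, gqcd, hzmq}, |N(xofv)| = 6.
deg(hzmq) = 6; N(hzmq) = {blbo, nums, jocb, mdod, axht, xofv}.
Vertex mdod has 6 neighbors: blbo, jmjg, axht, qukc, xgty, hzmq.
deg(gqcd) = 6; N(gqcd) = {hfpm, tjuf, blbo, axht, xofv, qukc}.
Every vertex has degree 6 (N=13); SR(13,6,2,3) — a Paley graph.
spec(A) ≈ [6.0, 1.303, -2.303] (distinct, 3 d.p.).
ϑ = −N·λ_min/(λ_max−λ_min) = −13·(-sqrt(13)/2 - 1/2)/(6−(-sqrt(13)/2 - 1/2)) = sqrt(13).
Numerically 3.605551.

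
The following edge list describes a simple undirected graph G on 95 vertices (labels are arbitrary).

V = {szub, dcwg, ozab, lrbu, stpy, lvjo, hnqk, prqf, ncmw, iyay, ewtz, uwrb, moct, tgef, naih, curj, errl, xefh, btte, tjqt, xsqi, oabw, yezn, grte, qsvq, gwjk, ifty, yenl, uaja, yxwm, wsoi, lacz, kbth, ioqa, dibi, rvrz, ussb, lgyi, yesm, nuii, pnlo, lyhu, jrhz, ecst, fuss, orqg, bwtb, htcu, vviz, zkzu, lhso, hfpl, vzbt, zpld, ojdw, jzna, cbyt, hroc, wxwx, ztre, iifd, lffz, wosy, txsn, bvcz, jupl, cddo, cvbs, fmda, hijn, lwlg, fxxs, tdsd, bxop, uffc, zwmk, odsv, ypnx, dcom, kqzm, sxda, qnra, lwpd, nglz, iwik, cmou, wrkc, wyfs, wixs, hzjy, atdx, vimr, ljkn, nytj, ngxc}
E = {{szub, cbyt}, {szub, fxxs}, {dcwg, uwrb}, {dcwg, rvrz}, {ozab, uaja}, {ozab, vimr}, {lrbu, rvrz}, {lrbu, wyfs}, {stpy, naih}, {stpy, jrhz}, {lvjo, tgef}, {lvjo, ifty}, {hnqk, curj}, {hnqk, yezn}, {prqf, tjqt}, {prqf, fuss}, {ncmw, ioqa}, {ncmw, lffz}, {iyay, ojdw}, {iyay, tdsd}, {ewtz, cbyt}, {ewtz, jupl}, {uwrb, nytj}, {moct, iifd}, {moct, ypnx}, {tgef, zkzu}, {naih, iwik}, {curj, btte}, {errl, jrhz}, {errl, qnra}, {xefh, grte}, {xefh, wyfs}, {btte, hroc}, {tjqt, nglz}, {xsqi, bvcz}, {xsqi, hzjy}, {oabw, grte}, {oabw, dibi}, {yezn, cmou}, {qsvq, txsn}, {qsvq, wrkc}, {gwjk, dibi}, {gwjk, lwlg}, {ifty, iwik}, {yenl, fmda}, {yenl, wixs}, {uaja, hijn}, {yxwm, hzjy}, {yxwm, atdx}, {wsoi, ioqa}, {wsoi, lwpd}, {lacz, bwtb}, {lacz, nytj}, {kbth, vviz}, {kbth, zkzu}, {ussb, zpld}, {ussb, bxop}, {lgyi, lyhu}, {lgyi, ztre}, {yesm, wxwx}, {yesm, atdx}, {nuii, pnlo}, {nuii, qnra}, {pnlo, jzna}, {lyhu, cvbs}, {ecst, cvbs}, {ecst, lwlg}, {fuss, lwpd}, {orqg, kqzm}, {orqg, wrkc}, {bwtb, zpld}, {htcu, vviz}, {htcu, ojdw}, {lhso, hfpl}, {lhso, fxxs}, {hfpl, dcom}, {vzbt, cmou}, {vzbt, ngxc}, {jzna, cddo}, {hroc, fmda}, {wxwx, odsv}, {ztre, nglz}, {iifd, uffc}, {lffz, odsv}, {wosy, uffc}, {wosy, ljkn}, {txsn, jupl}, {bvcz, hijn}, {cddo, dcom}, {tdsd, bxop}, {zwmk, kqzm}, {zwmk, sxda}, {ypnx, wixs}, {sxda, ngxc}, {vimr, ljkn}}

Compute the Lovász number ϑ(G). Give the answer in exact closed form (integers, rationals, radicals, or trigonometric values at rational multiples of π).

N(wrkc) = {qsvq, orqg}, |N(wrkc)| = 2.
deg(lwpd) = 2; N(lwpd) = {wsoi, fuss}.
N(wxwx) = {yesm, odsv}, |N(wxwx)| = 2.
Vertex jrhz has 2 neighbors: stpy, errl.
deg(v) = 2 for all v (|V|=95); connected 2-regular on 95 ⇒ C_{95}.
Distinct eigenvalues (to 4 d.p.): [2.0, 1.9956, 1.9825, 1.9608, 1.9304, 1.8916, 1.8446, 1.7895, 1.7265, 1.656, 1.5783, 1.4936, 1.4025, 1.3052, 1.2022, 1.0939, 0.9808, 0.8635, 0.7424, 0.618, 0.491, 0.3618, 0.231, 0.0992, -0.0331, -0.1652, -0.2965, -0.4266, -0.5548, -0.6806, -0.8034, -0.9227, -1.0379, -1.1487, -1.2544, -1.3546, -1.4489, -1.5368, -1.618, -1.6922, -1.7589, -1.818, -1.8691, -1.9121, -1.9467, -1.9727, -1.9902, -1.9989].
ϑ = −N·λ_min/(λ_max−λ_min) = −95·(-2*cos(pi/95))/(2−(-2*cos(pi/95))) = 95*cos(pi/95)/(cos(pi/95) + 1).
= 47.487011311… (decimal).
Sandwich: α(G)=47 ≤ ϑ(G)=95*cos(pi/95)/(cos(pi/95) + 1) ≤ χ(Ḡ)=48 (both strict).

95*cos(pi/95)/(cos(pi/95) + 1)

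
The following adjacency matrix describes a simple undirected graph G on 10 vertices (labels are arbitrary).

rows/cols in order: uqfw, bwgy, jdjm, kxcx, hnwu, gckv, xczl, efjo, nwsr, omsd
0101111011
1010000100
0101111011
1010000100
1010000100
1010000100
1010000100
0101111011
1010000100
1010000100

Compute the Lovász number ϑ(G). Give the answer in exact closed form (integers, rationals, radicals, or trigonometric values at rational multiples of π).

7

Vertex kxcx has 3 neighbors: uqfw, jdjm, efjo.
deg(efjo) = 7; N(efjo) = {bwgy, kxcx, hnwu, gckv, xczl, nwsr, omsd}.
N(nwsr) = {uqfw, jdjm, efjo}, |N(nwsr)| = 3.
deg(gckv) = 3; N(gckv) = {uqfw, jdjm, efjo}.
K_{7,3} (perfect); ϑ(G) = α(G) = max{7,3} = 7.
ϑ(G) ≈ 7.0000000.
7 ≤ 7 ≤ 7: collapsed.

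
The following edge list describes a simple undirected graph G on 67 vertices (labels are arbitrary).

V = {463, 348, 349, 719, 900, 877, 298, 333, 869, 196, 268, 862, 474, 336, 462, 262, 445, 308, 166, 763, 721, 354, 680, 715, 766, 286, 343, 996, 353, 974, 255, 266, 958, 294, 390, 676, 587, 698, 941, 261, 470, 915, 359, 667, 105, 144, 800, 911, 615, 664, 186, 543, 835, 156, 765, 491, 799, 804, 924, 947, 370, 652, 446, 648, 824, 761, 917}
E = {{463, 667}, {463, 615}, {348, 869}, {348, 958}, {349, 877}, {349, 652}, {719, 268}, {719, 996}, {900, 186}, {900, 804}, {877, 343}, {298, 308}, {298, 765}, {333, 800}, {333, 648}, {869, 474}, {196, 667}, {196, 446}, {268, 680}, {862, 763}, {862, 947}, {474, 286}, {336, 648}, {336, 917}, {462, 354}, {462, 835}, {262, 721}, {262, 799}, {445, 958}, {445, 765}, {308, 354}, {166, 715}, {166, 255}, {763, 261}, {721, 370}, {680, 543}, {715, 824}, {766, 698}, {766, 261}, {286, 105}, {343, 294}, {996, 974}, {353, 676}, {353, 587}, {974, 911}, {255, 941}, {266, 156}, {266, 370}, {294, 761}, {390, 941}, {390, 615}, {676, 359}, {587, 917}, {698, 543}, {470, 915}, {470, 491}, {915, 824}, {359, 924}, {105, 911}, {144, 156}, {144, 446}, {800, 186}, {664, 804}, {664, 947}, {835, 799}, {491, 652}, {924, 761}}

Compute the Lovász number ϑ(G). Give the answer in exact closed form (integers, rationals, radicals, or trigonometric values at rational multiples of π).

Vertex 676 has 2 neighbors: 353, 359.
N(587) = {353, 917}, |N(587)| = 2.
deg(343) = 2; N(343) = {877, 294}.
deg(824) = 2; N(824) = {715, 915}.
67-vertex 2-regular graph: connected 2-regular on 67 ⇒ C_{67}.
Distinct eigenvalues (to 6 d.p.): [2.0, 1.991212, 1.964925, 1.92137, 1.860931, 1.784137, 1.691664, 1.584325, 1.463063, 1.328943, 1.183144, 1.026948, 0.861727, 0.688934, 0.510086, 0.326755, 0.140552, -0.046885, -0.233911, -0.418881, -0.600169, -0.776184, -0.945377, -1.106262, -1.257426, -1.397539, -1.52537, -1.639797, -1.739813, -1.824539, -1.893231, -1.945286, -1.980245, -1.997802].
With N=67: ϑ(G) = 67·(-(-1)*2*cos(pi/67))/(2−(-2*cos(pi/67))) = 67*cos(pi/67)/(cos(pi/67) + 1).
≈ 33.4816 (to 4 d.p.).
α=33, χ(Ḡ)=34; ϑ=67*cos(pi/67)/(cos(pi/67) + 1) lies between (both strict).

67*cos(pi/67)/(cos(pi/67) + 1)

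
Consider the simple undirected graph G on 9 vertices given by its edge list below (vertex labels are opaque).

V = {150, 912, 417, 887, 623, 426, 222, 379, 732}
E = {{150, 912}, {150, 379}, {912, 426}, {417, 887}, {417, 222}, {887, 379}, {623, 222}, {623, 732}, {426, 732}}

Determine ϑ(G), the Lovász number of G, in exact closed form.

N(732) = {623, 426}, |N(732)| = 2.
N(426) = {912, 732}, |N(426)| = 2.
Vertex 887 has 2 neighbors: 417, 379.
deg(379) = 2; N(379) = {150, 887}.
Every vertex has degree 2 (N=9); a single 9-cycle (edge-transitive).
The 5 distinct eigenvalues: [2.0, 1.532, 0.347, -1.0, -1.879].
λ_max=2, λ_min=-2*cos(pi/9); ϑ = −9·λ_min/(λ_max−λ_min) = 9*cos(pi/9)/(cos(pi/9) + 1).
≈ 4.3600896 (to 7 d.p.).
Lovász sandwich 4 ≤ 9*cos(pi/9)/(cos(pi/9) + 1) ≤ 5: both strict.

9*cos(pi/9)/(cos(pi/9) + 1)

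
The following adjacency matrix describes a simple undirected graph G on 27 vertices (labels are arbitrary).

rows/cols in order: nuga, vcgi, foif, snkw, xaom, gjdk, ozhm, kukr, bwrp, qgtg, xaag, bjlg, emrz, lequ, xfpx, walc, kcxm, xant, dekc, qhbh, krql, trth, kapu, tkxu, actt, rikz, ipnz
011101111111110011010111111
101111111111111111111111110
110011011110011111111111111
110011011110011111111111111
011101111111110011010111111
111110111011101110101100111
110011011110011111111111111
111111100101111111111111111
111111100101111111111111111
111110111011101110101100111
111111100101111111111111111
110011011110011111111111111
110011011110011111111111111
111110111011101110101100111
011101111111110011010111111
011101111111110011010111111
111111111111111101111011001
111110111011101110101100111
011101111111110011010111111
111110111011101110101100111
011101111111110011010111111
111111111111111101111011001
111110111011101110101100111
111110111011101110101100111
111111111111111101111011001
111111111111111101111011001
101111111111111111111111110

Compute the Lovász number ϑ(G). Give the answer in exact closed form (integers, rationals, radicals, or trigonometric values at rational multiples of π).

deg(nuga) = 21; N(nuga) = {vcgi, foif, snkw, gjdk, ozhm, kukr, bwrp, qgtg, xaag, bjlg, emrz, lequ, kcxm, xant, qhbh, trth, kapu, tkxu, actt, rikz, ipnz}.
Vertex foif has 22 neighbors: nuga, vcgi, xaom, gjdk, kukr, bwrp, qgtg, xaag, lequ, xfpx, walc, kcxm, xant, dekc, qhbh, krql, trth, kapu, tkxu, actt, rikz, ipnz.
deg(xaag) = 24; N(xaag) = {nuga, vcgi, foif, snkw, xaom, gjdk, ozhm, qgtg, bjlg, emrz, lequ, xfpx, walc, kcxm, xant, dekc, qhbh, krql, trth, kapu, tkxu, actt, rikz, ipnz}.
deg(ipnz) = 25; N(ipnz) = {nuga, foif, snkw, xaom, gjdk, ozhm, kukr, bwrp, qgtg, xaag, bjlg, emrz, lequ, xfpx, walc, kcxm, xant, dekc, qhbh, krql, trth, kapu, tkxu, actt, rikz}.
Complete 6-partite, parts [7, 6, 5, 4, 3, 2]: perfect, ϑ = α = 7.
Numerically 7.000000.
α=7, χ(Ḡ)=7; ϑ=7 lies between (collapsed).

7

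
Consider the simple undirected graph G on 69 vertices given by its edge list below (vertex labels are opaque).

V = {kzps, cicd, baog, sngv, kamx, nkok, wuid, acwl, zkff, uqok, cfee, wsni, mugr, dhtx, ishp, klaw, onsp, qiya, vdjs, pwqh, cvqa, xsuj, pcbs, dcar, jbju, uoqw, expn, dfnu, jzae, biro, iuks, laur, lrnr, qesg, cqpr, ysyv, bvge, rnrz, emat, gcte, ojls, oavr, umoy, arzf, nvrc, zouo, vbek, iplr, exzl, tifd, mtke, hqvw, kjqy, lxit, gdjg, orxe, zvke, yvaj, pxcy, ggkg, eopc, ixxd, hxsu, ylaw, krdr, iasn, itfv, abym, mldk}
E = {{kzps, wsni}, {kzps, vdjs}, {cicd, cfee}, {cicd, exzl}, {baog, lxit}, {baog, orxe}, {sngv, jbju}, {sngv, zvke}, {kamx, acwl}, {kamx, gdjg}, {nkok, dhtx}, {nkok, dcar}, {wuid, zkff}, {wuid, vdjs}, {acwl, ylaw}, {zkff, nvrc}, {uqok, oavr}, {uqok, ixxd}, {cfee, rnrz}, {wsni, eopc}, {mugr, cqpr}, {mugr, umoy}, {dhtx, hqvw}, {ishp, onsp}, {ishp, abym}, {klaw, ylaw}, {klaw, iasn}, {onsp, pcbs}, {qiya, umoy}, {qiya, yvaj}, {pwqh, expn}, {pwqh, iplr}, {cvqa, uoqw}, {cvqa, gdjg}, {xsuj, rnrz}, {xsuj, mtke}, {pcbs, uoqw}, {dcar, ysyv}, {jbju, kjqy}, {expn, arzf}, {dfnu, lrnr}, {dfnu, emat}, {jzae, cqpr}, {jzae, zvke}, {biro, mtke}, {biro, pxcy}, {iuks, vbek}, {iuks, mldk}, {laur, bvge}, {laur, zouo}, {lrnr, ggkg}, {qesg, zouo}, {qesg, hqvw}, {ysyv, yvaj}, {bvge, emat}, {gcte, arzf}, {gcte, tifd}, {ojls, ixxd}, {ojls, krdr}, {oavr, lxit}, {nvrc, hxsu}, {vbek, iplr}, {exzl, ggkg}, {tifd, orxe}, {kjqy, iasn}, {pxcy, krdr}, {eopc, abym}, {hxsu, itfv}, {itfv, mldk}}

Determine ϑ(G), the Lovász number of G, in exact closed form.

69*cos(pi/69)/(cos(pi/69) + 1)

N(biro) = {mtke, pxcy}, |N(biro)| = 2.
Vertex vdjs has 2 neighbors: kzps, wuid.
Vertex mldk has 2 neighbors: iuks, itfv.
Vertex expn has 2 neighbors: pwqh, arzf.
Regular of degree 2 on 69 vertices: this is C_{69}, the 69-cycle.
A has 35 distinct eigenvalues ≈ [2.0, 1.991714, 1.966923, 1.925835, 1.868788, 1.796255, 1.708839, 1.607262, 1.492367, 1.365106, 1.226534, 1.077797, 0.92013, 0.754838, 0.583292, 0.406912, 0.22716, 0.045526, -0.136485, -0.317365, -0.495616, -0.669759, -0.838353, -1.0, -1.153361, -1.297164, -1.430219, -1.551423, -1.659771, -1.754365, -1.834423, -1.899279, -1.948398, -1.981372, -1.997927].
Lovász: ϑ = −69(-2*cos(pi/69))/(2+-(-1)*2*cos(pi/69)) = 69*cos(pi/69)/(cos(pi/69) + 1).
≈ 34.48211 (to 5 d.p.).
α=34, χ(Ḡ)=35; ϑ=69*cos(pi/69)/(cos(pi/69) + 1) lies between (both strict).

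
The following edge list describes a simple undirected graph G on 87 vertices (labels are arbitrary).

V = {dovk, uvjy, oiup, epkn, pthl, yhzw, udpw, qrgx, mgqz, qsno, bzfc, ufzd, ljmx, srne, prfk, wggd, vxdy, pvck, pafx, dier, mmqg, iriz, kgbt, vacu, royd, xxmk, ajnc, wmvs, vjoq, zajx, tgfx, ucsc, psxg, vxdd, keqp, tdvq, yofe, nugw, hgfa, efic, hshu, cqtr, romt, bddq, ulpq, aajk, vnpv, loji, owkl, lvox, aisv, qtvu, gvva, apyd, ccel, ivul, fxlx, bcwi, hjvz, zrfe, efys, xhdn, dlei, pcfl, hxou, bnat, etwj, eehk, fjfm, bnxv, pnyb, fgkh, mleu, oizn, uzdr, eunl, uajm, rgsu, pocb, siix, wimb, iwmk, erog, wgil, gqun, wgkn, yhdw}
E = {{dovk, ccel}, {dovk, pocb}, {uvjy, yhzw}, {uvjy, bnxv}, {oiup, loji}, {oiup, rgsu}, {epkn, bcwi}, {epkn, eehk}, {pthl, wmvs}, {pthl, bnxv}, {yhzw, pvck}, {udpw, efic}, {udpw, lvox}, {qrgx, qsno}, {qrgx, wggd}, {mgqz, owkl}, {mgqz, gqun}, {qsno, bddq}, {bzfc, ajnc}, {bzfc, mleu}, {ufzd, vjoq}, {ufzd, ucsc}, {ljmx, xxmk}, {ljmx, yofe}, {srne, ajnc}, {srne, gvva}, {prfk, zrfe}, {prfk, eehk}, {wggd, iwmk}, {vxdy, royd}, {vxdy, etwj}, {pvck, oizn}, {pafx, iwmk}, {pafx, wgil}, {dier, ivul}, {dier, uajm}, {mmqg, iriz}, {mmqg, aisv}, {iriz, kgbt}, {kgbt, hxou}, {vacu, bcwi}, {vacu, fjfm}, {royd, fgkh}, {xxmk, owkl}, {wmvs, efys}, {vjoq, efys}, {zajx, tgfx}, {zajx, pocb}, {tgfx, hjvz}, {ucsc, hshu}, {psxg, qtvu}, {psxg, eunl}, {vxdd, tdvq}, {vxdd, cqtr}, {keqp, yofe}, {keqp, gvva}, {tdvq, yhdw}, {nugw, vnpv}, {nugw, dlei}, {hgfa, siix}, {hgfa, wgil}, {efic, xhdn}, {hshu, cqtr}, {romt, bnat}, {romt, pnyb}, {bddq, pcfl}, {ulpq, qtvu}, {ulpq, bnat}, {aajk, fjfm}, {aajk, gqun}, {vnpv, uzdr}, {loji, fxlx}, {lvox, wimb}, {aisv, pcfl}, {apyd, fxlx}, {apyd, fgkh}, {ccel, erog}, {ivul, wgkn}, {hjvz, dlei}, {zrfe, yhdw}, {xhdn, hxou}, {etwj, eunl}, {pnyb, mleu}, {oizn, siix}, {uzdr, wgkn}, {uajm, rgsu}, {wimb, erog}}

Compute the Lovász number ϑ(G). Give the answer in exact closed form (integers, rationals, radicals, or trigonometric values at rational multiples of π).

N(yofe) = {ljmx, keqp}, |N(yofe)| = 2.
N(fjfm) = {vacu, aajk}, |N(fjfm)| = 2.
Vertex wimb has 2 neighbors: lvox, erog.
Vertex keqp has 2 neighbors: yofe, gvva.
Regular of degree 2 on 87 vertices: connected 2-regular on 87 ⇒ C_{87}.
A has 44 distinct eigenvalues ≈ [2.0, 1.994786, 1.979173, 1.953241, 1.917126, 1.871016, 1.815151, 1.749823, 1.675372, 1.592186, 1.5007, 1.401389, 1.294773, 1.181406, 1.061879, 0.936817, 0.80687, 0.672717, 0.535057, 0.394607, 0.252099, 0.108278, -0.036108, -0.180306, -0.323564, -0.465135, -0.604281, -0.740276, -0.872412, -1.0, -1.122374, -1.238897, -1.34896, -1.451991, -1.547452, -1.634845, -1.713714, -1.78365, -1.844286, -1.895306, -1.936446, -1.96749, -1.988276, -1.998696].
ϑ = −N·λ_min/(λ_max−λ_min) = −87·(-2*cos(pi/87))/(2−(-2*cos(pi/87))) = 87*cos(pi/87)/(cos(pi/87) + 1).
= 43.4858… (decimal).
α=43, χ(Ḡ)=44; ϑ=87*cos(pi/87)/(cos(pi/87) + 1) lies between (both strict).

87*cos(pi/87)/(cos(pi/87) + 1)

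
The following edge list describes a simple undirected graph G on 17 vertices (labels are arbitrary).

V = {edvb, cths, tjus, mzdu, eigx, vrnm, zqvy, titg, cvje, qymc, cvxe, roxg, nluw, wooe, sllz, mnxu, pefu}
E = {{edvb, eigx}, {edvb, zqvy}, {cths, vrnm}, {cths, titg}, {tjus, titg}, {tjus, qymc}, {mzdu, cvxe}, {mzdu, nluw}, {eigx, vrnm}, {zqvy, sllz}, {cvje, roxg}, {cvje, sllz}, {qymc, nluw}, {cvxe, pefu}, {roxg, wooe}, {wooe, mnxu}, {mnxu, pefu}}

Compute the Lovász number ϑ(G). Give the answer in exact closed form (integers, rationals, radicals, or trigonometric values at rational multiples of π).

17*cos(pi/17)/(cos(pi/17) + 1)

N(zqvy) = {edvb, sllz}, |N(zqvy)| = 2.
deg(cths) = 2; N(cths) = {vrnm, titg}.
N(nluw) = {mzdu, qymc}, |N(nluw)| = 2.
deg(pefu) = 2; N(pefu) = {cvxe, mnxu}.
Every vertex has degree 2 (N=17); a single 17-cycle (edge-transitive).
A has 9 distinct eigenvalues ≈ [2.0, 1.86494, 1.47802, 0.89148, 0.18454, -0.54733, -1.20527, -1.70043, -1.96595].
−17·(-2*cos(pi/17)) / ((2)−(-2*cos(pi/17))) = 17*cos(pi/17)/(cos(pi/17) + 1) = ϑ(G).
ϑ(G) ≈ 8.42701.
α=8, χ(Ḡ)=9; ϑ=17*cos(pi/17)/(cos(pi/17) + 1) lies between (both strict).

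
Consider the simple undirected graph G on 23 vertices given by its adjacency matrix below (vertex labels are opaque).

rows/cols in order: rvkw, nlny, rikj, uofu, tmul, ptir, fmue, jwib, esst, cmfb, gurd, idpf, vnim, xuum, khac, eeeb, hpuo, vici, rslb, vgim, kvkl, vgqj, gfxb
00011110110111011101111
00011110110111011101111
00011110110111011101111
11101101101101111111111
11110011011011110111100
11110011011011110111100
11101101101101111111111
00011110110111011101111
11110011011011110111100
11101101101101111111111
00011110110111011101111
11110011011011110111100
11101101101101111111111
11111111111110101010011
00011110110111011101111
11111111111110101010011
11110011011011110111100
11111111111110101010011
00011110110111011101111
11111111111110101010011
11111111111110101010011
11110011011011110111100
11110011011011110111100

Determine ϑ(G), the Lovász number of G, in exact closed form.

deg(kvkl) = 18; N(kvkl) = {rvkw, nlny, rikj, uofu, tmul, ptir, fmue, jwib, esst, cmfb, gurd, idpf, vnim, khac, hpuo, rslb, vgqj, gfxb}.
Vertex cmfb has 19 neighbors: rvkw, nlny, rikj, tmul, ptir, jwib, esst, gurd, idpf, xuum, khac, eeeb, hpuo, vici, rslb, vgim, kvkl, vgqj, gfxb.
N(nlny) = {uofu, tmul, ptir, fmue, esst, cmfb, idpf, vnim, xuum, eeeb, hpuo, vici, vgim, kvkl, vgqj, gfxb}, |N(nlny)| = 16.
deg(fmue) = 19; N(fmue) = {rvkw, nlny, rikj, tmul, ptir, jwib, esst, gurd, idpf, xuum, khac, eeeb, hpuo, vici, rslb, vgim, kvkl, vgqj, gfxb}.
Complete 4-partite, parts [7, 7, 5, 4]: perfect, ϑ = α = 7.
ϑ(G) ≈ 7.000000.
Sandwich: α(G)=7 ≤ ϑ(G)=7 ≤ χ(Ḡ)=7 (collapsed).

7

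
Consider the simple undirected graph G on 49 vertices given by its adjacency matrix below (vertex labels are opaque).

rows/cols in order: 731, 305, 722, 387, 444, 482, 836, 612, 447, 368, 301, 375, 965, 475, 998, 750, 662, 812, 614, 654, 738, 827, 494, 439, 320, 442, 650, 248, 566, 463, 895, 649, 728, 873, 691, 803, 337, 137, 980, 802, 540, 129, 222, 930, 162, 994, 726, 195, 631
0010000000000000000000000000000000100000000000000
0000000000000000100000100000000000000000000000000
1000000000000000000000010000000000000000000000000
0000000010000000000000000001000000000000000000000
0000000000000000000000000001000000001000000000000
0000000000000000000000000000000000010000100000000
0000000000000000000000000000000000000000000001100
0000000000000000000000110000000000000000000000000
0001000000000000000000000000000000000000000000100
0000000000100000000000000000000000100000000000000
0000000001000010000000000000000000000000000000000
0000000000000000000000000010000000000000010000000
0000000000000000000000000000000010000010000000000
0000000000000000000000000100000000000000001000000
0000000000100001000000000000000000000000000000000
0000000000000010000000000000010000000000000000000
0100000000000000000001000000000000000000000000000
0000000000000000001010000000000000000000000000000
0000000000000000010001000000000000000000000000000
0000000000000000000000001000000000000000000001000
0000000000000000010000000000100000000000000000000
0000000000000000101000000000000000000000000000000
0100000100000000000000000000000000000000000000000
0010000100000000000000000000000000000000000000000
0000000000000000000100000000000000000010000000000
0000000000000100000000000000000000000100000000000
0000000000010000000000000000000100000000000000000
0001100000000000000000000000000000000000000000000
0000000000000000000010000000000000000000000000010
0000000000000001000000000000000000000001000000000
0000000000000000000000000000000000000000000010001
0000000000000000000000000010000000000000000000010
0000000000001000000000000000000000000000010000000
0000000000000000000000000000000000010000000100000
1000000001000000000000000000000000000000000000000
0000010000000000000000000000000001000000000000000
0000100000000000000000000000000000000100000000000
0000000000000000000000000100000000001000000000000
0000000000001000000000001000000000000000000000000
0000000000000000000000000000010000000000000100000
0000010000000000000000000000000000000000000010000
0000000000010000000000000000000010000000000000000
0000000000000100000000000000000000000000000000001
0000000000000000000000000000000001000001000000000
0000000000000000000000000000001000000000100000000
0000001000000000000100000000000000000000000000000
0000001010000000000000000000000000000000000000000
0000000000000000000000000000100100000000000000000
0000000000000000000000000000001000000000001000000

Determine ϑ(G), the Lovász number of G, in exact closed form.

49*cos(pi/49)/(cos(pi/49) + 1)

N(447) = {387, 726}, |N(447)| = 2.
Vertex 248 has 2 neighbors: 387, 444.
Vertex 540 has 2 neighbors: 482, 162.
Vertex 728 has 2 neighbors: 965, 129.
deg(v) = 2 for all v (|V|=49); this is C_{49}, the 49-cycle.
The 25 distinct eigenvalues: [2.0, 1.98358, 1.93459, 1.85383, 1.74264, 1.60283, 1.4367, 1.24698, 1.03679, 0.80957, 0.56906, 0.3192, 0.0641, -0.19205, -0.44504, -0.69073, -0.92508, -1.14423, -1.3446, -1.52289, -1.67618, -1.80194, -1.89811, -1.96312, -1.99589].
λ_max=2, λ_min=-2*cos(pi/49); ϑ = −49·λ_min/(λ_max−λ_min) = 49*cos(pi/49)/(cos(pi/49) + 1).
Numerically 24.474805.
Check 24 ≤ 49*cos(pi/49)/(cos(pi/49) + 1) ≤ 25: both strict.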